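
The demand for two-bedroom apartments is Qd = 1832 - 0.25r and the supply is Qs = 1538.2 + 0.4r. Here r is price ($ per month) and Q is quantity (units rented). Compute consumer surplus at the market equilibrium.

Set Qd = Qs: 1832 - 0.25r = 1538.2 + 0.4r, so 293.8 = 0.65r and r* = 452.
Plugging r* into demand: Q* = 1832 - 0.25(452) = 1719.
Demand choke price (Qd = 0): r = 1832/0.25 = 7328. Consumer surplus = ½ × (7328 - 452) × 1719 = 5909922.

Consumer surplus = 5909922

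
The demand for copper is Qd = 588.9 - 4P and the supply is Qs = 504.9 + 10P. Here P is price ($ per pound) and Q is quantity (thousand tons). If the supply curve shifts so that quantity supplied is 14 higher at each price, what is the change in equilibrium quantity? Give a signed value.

At equilibrium Qd = Qs, so 588.9 - 4P = 504.9 + 10P; collecting terms, 84 = 14P and P* = 6.
Plugging P* into demand: Q* = 588.9 - 4(6) = 564.9.
After the shift, supply is Qs = 518.9 + 10P.
The new intersection has 70 = 14P, i.e. P = 5, Q = 568.9.
ΔQ = 568.9 - 564.9 = 4.

ΔQ = 4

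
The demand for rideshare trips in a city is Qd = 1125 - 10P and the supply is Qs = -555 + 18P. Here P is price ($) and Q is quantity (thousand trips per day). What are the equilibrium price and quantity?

The market clears where 1125 - 10P = -555 + 18P. Rearranging, 28P = 1680, hence P* = 60.
From the demand curve, Q* = 1125 - 10(60) = 525.

P* = 60, Q* = 525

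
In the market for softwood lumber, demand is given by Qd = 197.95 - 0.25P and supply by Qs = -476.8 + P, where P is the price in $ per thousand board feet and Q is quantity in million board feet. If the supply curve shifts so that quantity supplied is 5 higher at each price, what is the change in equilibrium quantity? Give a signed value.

At equilibrium Qd = Qs, so 197.95 - 0.25P = -476.8 + P; collecting terms, 674.75 = 1.25P and P* = 539.8.
From the demand curve, Q* = 197.95 - 0.25(539.8) = 63.
After the shift, supply is Qs = -471.8 + P.
New equilibrium: 669.75 = 1.25P, so P = 535.8 and Q = 64.
ΔQ = 64 - 63 = 1.

ΔQ = 1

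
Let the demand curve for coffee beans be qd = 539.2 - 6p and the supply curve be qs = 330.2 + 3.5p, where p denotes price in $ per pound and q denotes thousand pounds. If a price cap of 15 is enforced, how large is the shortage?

Shortage = 66.5

Evaluating both curves at the ceiling price 15 gives qd = 449.2, qs = 382.7.
Shortage = qd - qs = 449.2 - 382.7 = 66.5.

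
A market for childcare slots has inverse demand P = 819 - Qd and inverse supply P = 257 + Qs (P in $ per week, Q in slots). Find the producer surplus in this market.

Inverting to quantity form: Qd = 819 - P and Qs = -257 + P.
The market clears where 819 - P = -257 + P. Rearranging, 2P = 1076, hence P* = 538.
Substitute back: Q* = 819 - 538 = 281.
Supply choke price (Qs = 0): P = 257. Producer surplus = ½ × (538 - 257) × 281 = 39480.5.

Producer surplus = 39480.5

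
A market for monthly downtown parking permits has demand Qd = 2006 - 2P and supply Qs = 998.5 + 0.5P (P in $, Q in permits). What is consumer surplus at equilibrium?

The market clears where 2006 - 2P = 998.5 + 0.5P. Rearranging, 2.5P = 1007.5, hence P* = 403.
Plugging P* into demand: Q* = 2006 - 2(403) = 1200.
Demand choke price (Qd = 0): P = 2006/2 = 1003. Consumer surplus = ½ × (1003 - 403) × 1200 = 360000.

Consumer surplus = 360000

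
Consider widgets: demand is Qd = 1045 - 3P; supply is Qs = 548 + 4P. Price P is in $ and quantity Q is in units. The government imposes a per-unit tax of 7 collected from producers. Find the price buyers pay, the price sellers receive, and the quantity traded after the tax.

With a tax of 7 on producers, they supply based on the net price P_s = P_b - 7, so Qs = 520 + 4P_b.
Equate demand and the shifted supply: 1045 - 3P_b = 520 + 4P_b, giving 7P_b = 525, so P_b = 75.
So P_s = 68 and the quantity traded is Q = 1045 - 3(75) = 820.

P_b = 75, P_s = 68, Q = 820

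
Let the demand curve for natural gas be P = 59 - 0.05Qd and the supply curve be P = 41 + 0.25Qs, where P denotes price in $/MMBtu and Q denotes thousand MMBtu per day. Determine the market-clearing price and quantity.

In direct form, Qd = 1180 - 20P and Qs = -164 + 4P.
The market clears where 1180 - 20P = -164 + 4P. Rearranging, 24P = 1344, hence P* = 56.
Substitute back: Q* = 1180 - 20(56) = 60.

P* = 56, Q* = 60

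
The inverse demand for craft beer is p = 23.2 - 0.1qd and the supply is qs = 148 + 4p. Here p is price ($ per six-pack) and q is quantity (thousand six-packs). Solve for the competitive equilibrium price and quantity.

Solving each curve for q: qd = 232 - 10p.
At equilibrium qd = qs, so 232 - 10p = 148 + 4p; collecting terms, 84 = 14p and p* = 6.
Plugging p* into demand: q* = 232 - 10(6) = 172.

p* = 6, q* = 172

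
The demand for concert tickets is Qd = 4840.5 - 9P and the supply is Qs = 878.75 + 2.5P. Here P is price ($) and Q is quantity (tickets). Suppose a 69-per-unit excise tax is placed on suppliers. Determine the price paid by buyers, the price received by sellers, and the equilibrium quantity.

P_b = 359.5, P_s = 290.5, Q = 1605

With a tax of 69 on suppliers, they supply based on the net price P_s = P_b - 69, so Qs = 706.25 + 2.5P_b.
Equate demand and the shifted supply: 4840.5 - 9P_b = 706.25 + 2.5P_b, giving 11.5P_b = 4134.25, so P_b = 359.5.
Then P_s = 359.5 - 69 = 290.5 and Q = 4840.5 - 9(359.5) = 1605.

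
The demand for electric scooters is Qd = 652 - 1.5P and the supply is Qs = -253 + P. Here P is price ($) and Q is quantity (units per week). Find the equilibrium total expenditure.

Total expenditure = 39458

The market clears where 652 - 1.5P = -253 + P. Rearranging, 2.5P = 905, hence P* = 362.
Plugging P* into demand: Q* = 652 - 1.5(362) = 109.
Total expenditure = P* × Q* = 362 × 109 = 39458.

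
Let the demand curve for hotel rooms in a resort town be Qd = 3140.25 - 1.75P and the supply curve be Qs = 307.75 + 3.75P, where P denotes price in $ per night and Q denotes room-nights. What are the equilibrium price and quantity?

The market clears where 3140.25 - 1.75P = 307.75 + 3.75P. Rearranging, 5.5P = 2832.5, hence P* = 515.
From the demand curve, Q* = 3140.25 - 1.75(515) = 2239.

P* = 515, Q* = 2239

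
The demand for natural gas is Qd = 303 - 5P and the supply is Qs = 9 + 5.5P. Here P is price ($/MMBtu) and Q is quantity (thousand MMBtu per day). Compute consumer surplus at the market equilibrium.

Consumer surplus = 2656.9

Set Qd = Qs: 303 - 5P = 9 + 5.5P, so 294 = 10.5P and P* = 28.
Substitute back: Q* = 303 - 5(28) = 163.
Demand choke price (Qd = 0): P = 303/5 = 60.6. Consumer surplus = ½ × (60.6 - 28) × 163 = 2656.9.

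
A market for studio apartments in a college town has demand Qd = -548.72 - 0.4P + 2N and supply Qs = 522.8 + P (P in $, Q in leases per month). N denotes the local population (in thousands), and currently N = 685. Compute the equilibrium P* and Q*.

P* = 213.2, Q* = 736

With N = 685, demand is Qd = 821.28 - 0.4P.
Equating demand and supply, 821.28 - 0.4P = 522.8 + P gives 1.4P = 298.48, so P* = 213.2.
Plugging P* into demand: Q* = 821.28 - 0.4(213.2) = 736.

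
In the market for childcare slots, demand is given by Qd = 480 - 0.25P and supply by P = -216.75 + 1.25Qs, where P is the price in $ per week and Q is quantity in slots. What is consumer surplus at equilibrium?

In direct form, Qs = 173.4 + 0.8P.
Set Qd = Qs: 480 - 0.25P = 173.4 + 0.8P, so 306.6 = 1.05P and P* = 292.
Substitute back: Q* = 480 - 0.25(292) = 407.
Demand choke price (Qd = 0): P = 480/0.25 = 1920. Consumer surplus = ½ × (1920 - 292) × 407 = 331298.

Consumer surplus = 331298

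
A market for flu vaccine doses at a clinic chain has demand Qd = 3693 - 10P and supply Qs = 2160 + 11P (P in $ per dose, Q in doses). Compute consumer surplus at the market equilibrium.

At equilibrium Qd = Qs, so 3693 - 10P = 2160 + 11P; collecting terms, 1533 = 21P and P* = 73.
Substitute back: Q* = 3693 - 10(73) = 2963.
Demand choke price (Qd = 0): P = 3693/10 = 369.3. Consumer surplus = ½ × (369.3 - 73) × 2963 = 438968.45.

Consumer surplus = 438968.45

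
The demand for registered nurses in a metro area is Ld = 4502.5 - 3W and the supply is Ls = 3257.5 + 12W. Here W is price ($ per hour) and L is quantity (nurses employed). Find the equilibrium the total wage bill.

The total wage bill = 353040.5

The market clears where 4502.5 - 3W = 3257.5 + 12W. Rearranging, 15W = 1245, hence W* = 83.
Plugging W* into demand: L* = 4502.5 - 3(83) = 4253.5.
The total wage bill = W* × L* = 83 × 4253.5 = 353040.5.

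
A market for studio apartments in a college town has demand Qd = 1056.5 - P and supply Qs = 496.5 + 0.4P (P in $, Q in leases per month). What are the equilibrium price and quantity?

The market clears where 1056.5 - P = 496.5 + 0.4P. Rearranging, 1.4P = 560, hence P* = 400.
Plugging P* into demand: Q* = 1056.5 - 400 = 656.5.

P* = 400, Q* = 656.5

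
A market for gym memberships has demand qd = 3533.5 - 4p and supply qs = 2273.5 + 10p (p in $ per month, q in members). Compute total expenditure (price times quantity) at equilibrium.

Equating demand and supply, 3533.5 - 4p = 2273.5 + 10p gives 14p = 1260, so p* = 90.
From the demand curve, q* = 3533.5 - 4(90) = 3173.5.
Total expenditure = p* × q* = 90 × 3173.5 = 285615.

Total expenditure = 285615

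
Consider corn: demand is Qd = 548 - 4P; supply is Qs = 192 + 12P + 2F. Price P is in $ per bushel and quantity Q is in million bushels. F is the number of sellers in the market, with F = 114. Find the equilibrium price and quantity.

With F = 114, supply is Qs = 420 + 12P.
Equating demand and supply, 548 - 4P = 420 + 12P gives 16P = 128, so P* = 8.
Then Q* = 548 - 4(8) = 516.

P* = 8, Q* = 516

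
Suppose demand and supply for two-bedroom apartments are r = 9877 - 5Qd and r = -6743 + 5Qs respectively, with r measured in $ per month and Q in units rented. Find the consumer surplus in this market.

Consumer surplus = 6905610

In direct form, Qd = 1975.4 - 0.2r and Qs = 1348.6 + 0.2r.
Equating demand and supply, 1975.4 - 0.2r = 1348.6 + 0.2r gives 0.4r = 626.8, so r* = 1567.
From the demand curve, Q* = 1975.4 - 0.2(1567) = 1662.
Demand choke price (Qd = 0): r = 1975.4/0.2 = 9877. Consumer surplus = ½ × (9877 - 1567) × 1662 = 6905610.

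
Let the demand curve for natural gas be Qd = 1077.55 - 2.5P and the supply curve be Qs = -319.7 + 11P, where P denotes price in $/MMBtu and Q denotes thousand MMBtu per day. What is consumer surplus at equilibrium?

The market clears where 1077.55 - 2.5P = -319.7 + 11P. Rearranging, 13.5P = 1397.25, hence P* = 103.5.
Plugging P* into demand: Q* = 1077.55 - 2.5(103.5) = 818.8.
Demand choke price (Qd = 0): P = 1077.55/2.5 = 431.02. Consumer surplus = ½ × (431.02 - 103.5) × 818.8 = 134086.688.

Consumer surplus = 134086.688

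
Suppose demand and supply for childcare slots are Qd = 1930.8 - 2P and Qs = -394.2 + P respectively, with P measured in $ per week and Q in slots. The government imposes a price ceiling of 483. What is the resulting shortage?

Shortage = 876

With P fixed at 483, quantity demanded is 964.8 and quantity supplied is 88.8.
Shortage = Qd - Qs = 964.8 - 88.8 = 876.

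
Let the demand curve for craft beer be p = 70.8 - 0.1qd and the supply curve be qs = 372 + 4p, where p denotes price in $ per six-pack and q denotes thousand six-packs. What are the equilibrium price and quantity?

p* = 24, q* = 468

Inverting to quantity form: qd = 708 - 10p.
Equating demand and supply, 708 - 10p = 372 + 4p gives 14p = 336, so p* = 24.
Substitute back: q* = 708 - 10(24) = 468.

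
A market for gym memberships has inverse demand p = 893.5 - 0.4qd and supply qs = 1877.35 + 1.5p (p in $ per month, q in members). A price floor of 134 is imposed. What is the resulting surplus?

Inverting to quantity form: qd = 2233.75 - 2.5p.
Evaluating both curves at the floor price 134 gives qd = 1898.75, qs = 2078.35.
Surplus = qs - qd = 2078.35 - 1898.75 = 179.6.

Surplus = 179.6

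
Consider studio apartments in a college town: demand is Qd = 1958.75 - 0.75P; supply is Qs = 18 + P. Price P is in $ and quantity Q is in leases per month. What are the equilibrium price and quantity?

P* = 1109, Q* = 1127

Set Qd = Qs: 1958.75 - 0.75P = 18 + P, so 1940.75 = 1.75P and P* = 1109.
Plugging P* into demand: Q* = 1958.75 - 0.75(1109) = 1127.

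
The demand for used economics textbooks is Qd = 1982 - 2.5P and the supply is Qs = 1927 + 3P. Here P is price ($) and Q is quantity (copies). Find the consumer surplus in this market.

Set Qd = Qs: 1982 - 2.5P = 1927 + 3P, so 55 = 5.5P and P* = 10.
Plugging P* into demand: Q* = 1982 - 2.5(10) = 1957.
Demand choke price (Qd = 0): P = 1982/2.5 = 792.8. Consumer surplus = ½ × (792.8 - 10) × 1957 = 765969.8.

Consumer surplus = 765969.8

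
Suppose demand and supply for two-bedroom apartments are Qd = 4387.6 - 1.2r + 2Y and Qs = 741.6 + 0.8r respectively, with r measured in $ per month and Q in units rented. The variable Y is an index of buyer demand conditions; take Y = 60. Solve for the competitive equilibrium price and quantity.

With Y = 60, demand is Qd = 4507.6 - 1.2r.
The market clears where 4507.6 - 1.2r = 741.6 + 0.8r. Rearranging, 2r = 3766, hence r* = 1883.
From the demand curve, Q* = 4507.6 - 1.2(1883) = 2248.

r* = 1883, Q* = 2248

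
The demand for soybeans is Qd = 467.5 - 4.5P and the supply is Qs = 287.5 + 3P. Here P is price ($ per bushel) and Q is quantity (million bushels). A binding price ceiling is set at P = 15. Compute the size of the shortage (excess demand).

Shortage = 67.5

At P = 15: Qd = 400 and Qs = 332.5.
Shortage = Qd - Qs = 400 - 332.5 = 67.5.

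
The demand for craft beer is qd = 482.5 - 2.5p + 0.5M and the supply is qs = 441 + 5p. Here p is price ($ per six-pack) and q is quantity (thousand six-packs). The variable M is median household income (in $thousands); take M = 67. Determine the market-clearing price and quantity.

With M = 67, demand is qd = 516 - 2.5p.
Set qd = qs: 516 - 2.5p = 441 + 5p, so 75 = 7.5p and p* = 10.
From the demand curve, q* = 516 - 2.5(10) = 491.

p* = 10, q* = 491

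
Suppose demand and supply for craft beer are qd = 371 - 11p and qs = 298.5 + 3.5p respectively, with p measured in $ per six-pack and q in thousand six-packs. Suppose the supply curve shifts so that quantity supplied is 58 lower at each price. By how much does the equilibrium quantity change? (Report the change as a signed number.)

Δq = -44

At equilibrium qd = qs, so 371 - 11p = 298.5 + 3.5p; collecting terms, 72.5 = 14.5p and p* = 5.
Then q* = 371 - 11(5) = 316.
After the shift, supply is qs = 240.5 + 3.5p.
New equilibrium: 130.5 = 14.5p, so p = 9 and q = 272.
Δq = 272 - 316 = -44.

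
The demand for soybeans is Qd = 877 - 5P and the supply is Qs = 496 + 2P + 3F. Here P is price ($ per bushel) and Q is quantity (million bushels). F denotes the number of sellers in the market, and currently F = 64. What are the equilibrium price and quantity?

With F = 64, supply is Qs = 688 + 2P.
The market clears where 877 - 5P = 688 + 2P. Rearranging, 7P = 189, hence P* = 27.
Substitute back: Q* = 877 - 5(27) = 742.

P* = 27, Q* = 742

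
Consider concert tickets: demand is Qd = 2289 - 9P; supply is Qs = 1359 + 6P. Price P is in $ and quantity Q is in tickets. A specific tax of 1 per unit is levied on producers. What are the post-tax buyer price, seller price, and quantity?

Producers keep P_s = P_b - 1 per unit, so supply in terms of the buyer price is Qs = 1353 + 6P_b.
Set Qd = Qs: 2289 - 9P_b = 1353 + 6P_b, so 936 = 15P_b and P_b = 62.4.
So P_s = 61.4 and the quantity traded is Q = 2289 - 9(62.4) = 1727.4.

P_b = 62.4, P_s = 61.4, Q = 1727.4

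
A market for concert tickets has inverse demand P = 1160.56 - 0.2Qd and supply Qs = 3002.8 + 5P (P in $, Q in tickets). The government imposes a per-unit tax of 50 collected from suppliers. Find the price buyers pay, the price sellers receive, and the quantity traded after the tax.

P_b = 305, P_s = 255, Q = 4277.8

In direct form, Qd = 5802.8 - 5P.
Suppliers keep P_s = P_b - 50 per unit, so supply in terms of the buyer price is Qs = 2752.8 + 5P_b.
Equate demand and the shifted supply: 5802.8 - 5P_b = 2752.8 + 5P_b, giving 10P_b = 3050, so P_b = 305.
Then P_s = 305 - 50 = 255 and Q = 5802.8 - 5(305) = 4277.8.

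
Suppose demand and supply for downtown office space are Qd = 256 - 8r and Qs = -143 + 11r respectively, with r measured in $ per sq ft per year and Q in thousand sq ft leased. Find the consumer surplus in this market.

Consumer surplus = 484

Set Qd = Qs: 256 - 8r = -143 + 11r, so 399 = 19r and r* = 21.
Substitute back: Q* = 256 - 8(21) = 88.
Demand choke price (Qd = 0): r = 256/8 = 32. Consumer surplus = ½ × (32 - 21) × 88 = 484.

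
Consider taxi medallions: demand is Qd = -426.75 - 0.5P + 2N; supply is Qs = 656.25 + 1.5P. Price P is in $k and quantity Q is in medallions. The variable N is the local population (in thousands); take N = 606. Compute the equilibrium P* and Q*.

P* = 64.5, Q* = 753

With N = 606, demand is Qd = 785.25 - 0.5P.
The market clears where 785.25 - 0.5P = 656.25 + 1.5P. Rearranging, 2P = 129, hence P* = 64.5.
Plugging P* into demand: Q* = 785.25 - 0.5(64.5) = 753.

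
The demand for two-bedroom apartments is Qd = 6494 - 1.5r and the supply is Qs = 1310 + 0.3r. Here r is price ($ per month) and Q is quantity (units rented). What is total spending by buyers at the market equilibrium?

Set Qd = Qs: 6494 - 1.5r = 1310 + 0.3r, so 5184 = 1.8r and r* = 2880.
Substitute back: Q* = 6494 - 1.5(2880) = 2174.
Total spending by buyers = r* × Q* = 2880 × 2174 = 6261120.

Total spending by buyers = 6261120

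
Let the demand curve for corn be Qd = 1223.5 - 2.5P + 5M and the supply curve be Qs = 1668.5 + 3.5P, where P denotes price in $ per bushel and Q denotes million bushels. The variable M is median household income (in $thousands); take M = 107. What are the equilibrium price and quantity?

With M = 107, demand is Qd = 1758.5 - 2.5P.
The market clears where 1758.5 - 2.5P = 1668.5 + 3.5P. Rearranging, 6P = 90, hence P* = 15.
Substitute back: Q* = 1758.5 - 2.5(15) = 1721.

P* = 15, Q* = 1721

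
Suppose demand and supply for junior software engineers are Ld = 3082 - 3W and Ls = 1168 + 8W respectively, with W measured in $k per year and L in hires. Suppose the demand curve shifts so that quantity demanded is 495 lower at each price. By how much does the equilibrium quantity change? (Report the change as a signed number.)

ΔL = -360

At equilibrium Ld = Ls, so 3082 - 3W = 1168 + 8W; collecting terms, 1914 = 11W and W* = 174.
Then L* = 3082 - 3(174) = 2560.
After the shift, demand is Ld = 2587 - 3W.
Re-solving, 11W = 1419 gives W = 129 and L = 2200.
ΔL = 2200 - 2560 = -360.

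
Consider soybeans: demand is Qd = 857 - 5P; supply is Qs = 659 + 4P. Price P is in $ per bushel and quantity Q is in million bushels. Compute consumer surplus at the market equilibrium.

Consumer surplus = 55800.9

At equilibrium Qd = Qs, so 857 - 5P = 659 + 4P; collecting terms, 198 = 9P and P* = 22.
Plugging P* into demand: Q* = 857 - 5(22) = 747.
Demand choke price (Qd = 0): P = 857/5 = 171.4. Consumer surplus = ½ × (171.4 - 22) × 747 = 55800.9.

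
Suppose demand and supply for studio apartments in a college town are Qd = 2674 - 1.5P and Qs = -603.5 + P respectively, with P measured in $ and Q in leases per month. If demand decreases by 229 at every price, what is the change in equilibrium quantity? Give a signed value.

Equating demand and supply, 2674 - 1.5P = -603.5 + P gives 2.5P = 3277.5, so P* = 1311.
Substitute back: Q* = 2674 - 1.5(1311) = 707.5.
After the shift, demand is Qd = 2445 - 1.5P.
The new intersection has 3048.5 = 2.5P, i.e. P = 1219.4, Q = 615.9.
ΔQ = 615.9 - 707.5 = -91.6.

ΔQ = -91.6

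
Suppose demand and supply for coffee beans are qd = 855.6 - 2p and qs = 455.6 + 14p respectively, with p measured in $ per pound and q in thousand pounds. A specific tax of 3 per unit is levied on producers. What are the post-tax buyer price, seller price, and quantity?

The tax drives a wedge p_b - p_s = 3. Substituting p_s = p_b - 3 into supply: qs = 413.6 + 14p_b.
Set qd = qs: 855.6 - 2p_b = 413.6 + 14p_b, so 442 = 16p_b and p_b = 27.625.
So p_s = 24.625 and the quantity traded is q = 855.6 - 2(27.625) = 800.35.

p_b = 27.625, p_s = 24.625, q = 800.35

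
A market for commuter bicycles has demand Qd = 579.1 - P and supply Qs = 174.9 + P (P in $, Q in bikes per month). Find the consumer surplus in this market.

Set Qd = Qs: 579.1 - P = 174.9 + P, so 404.2 = 2P and P* = 202.1.
From the demand curve, Q* = 579.1 - 202.1 = 377.
Demand choke price (Qd = 0): P = 579.1. Consumer surplus = ½ × (579.1 - 202.1) × 377 = 71064.5.

Consumer surplus = 71064.5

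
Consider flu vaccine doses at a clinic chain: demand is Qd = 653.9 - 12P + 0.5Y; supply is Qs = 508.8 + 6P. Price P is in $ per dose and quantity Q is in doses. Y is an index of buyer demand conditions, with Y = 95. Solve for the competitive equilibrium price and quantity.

P* = 10.7, Q* = 573

With Y = 95, demand is Qd = 701.4 - 12P.
Equating demand and supply, 701.4 - 12P = 508.8 + 6P gives 18P = 192.6, so P* = 10.7.
Then Q* = 701.4 - 12(10.7) = 573.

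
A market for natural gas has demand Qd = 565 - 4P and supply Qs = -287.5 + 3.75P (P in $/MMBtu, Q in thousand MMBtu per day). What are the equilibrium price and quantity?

P* = 110, Q* = 125

At equilibrium Qd = Qs, so 565 - 4P = -287.5 + 3.75P; collecting terms, 852.5 = 7.75P and P* = 110.
Substitute back: Q* = 565 - 4(110) = 125.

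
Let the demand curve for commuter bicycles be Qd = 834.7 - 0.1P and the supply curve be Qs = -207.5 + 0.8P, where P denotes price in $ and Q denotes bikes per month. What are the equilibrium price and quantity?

P* = 1158, Q* = 718.9

Set Qd = Qs: 834.7 - 0.1P = -207.5 + 0.8P, so 1042.2 = 0.9P and P* = 1158.
From the demand curve, Q* = 834.7 - 0.1(1158) = 718.9.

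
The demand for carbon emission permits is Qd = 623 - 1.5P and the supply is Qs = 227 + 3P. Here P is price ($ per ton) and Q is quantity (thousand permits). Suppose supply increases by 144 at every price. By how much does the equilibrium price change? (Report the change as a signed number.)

At equilibrium Qd = Qs, so 623 - 1.5P = 227 + 3P; collecting terms, 396 = 4.5P and P* = 88.
Plugging P* into demand: Q* = 623 - 1.5(88) = 491.
After the shift, supply is Qs = 371 + 3P.
New equilibrium: 252 = 4.5P, so P = 56 and Q = 539.
ΔP = 56 - 88 = -32.

ΔP = -32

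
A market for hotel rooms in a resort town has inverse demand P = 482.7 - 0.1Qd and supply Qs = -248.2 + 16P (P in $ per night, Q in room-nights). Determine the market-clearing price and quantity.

P* = 195.2, Q* = 2875

In direct form, Qd = 4827 - 10P.
The market clears where 4827 - 10P = -248.2 + 16P. Rearranging, 26P = 5075.2, hence P* = 195.2.
Substitute back: Q* = 4827 - 10(195.2) = 2875.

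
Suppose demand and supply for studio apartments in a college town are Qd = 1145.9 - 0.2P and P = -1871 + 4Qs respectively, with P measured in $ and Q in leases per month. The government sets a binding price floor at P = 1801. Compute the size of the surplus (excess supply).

Surplus = 132.3

Solving each curve for Q: Qs = 467.75 + 0.25P.
With P fixed at 1801, quantity demanded is 785.7 and quantity supplied is 918.
Surplus = Qs - Qd = 918 - 785.7 = 132.3.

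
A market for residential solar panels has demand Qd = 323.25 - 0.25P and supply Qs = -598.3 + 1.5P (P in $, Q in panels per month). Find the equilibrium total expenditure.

Total expenditure = 100896.56

Set Qd = Qs: 323.25 - 0.25P = -598.3 + 1.5P, so 921.55 = 1.75P and P* = 526.6.
Substitute back: Q* = 323.25 - 0.25(526.6) = 191.6.
Total expenditure = P* × Q* = 526.6 × 191.6 = 100896.56.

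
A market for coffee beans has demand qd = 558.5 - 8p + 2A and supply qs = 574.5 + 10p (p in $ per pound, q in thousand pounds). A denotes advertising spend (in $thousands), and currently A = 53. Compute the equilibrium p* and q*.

With A = 53, demand is qd = 664.5 - 8p.
The market clears where 664.5 - 8p = 574.5 + 10p. Rearranging, 18p = 90, hence p* = 5.
From the demand curve, q* = 664.5 - 8(5) = 624.5.

p* = 5, q* = 624.5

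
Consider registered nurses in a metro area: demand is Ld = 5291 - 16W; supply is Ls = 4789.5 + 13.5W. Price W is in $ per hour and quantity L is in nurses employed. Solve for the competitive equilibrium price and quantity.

The market clears where 5291 - 16W = 4789.5 + 13.5W. Rearranging, 29.5W = 501.5, hence W* = 17.
From the demand curve, L* = 5291 - 16(17) = 5019.

W* = 17, L* = 5019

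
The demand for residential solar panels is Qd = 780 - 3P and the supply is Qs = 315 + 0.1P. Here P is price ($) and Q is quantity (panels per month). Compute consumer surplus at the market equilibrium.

Consumer surplus = 18150

The market clears where 780 - 3P = 315 + 0.1P. Rearranging, 3.1P = 465, hence P* = 150.
Substitute back: Q* = 780 - 3(150) = 330.
Demand choke price (Qd = 0): P = 780/3 = 260. Consumer surplus = ½ × (260 - 150) × 330 = 18150.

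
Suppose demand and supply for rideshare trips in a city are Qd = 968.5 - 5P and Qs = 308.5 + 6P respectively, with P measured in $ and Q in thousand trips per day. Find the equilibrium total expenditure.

Equating demand and supply, 968.5 - 5P = 308.5 + 6P gives 11P = 660, so P* = 60.
Substitute back: Q* = 968.5 - 5(60) = 668.5.
Total expenditure = P* × Q* = 60 × 668.5 = 40110.

Total expenditure = 40110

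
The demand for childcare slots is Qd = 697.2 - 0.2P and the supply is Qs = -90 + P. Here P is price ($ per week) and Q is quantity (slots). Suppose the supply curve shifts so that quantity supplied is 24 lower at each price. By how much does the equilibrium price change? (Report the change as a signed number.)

At equilibrium Qd = Qs, so 697.2 - 0.2P = -90 + P; collecting terms, 787.2 = 1.2P and P* = 656.
Substitute back: Q* = 697.2 - 0.2(656) = 566.
After the shift, supply is Qs = -114 + P.
The new intersection has 811.2 = 1.2P, i.e. P = 676, Q = 562.
ΔP = 676 - 656 = 20.

ΔP = 20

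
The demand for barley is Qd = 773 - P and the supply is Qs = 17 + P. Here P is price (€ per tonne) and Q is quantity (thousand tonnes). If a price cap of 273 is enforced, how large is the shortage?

Shortage = 210

With P fixed at 273, quantity demanded is 500 and quantity supplied is 290.
Shortage = Qd - Qs = 500 - 290 = 210.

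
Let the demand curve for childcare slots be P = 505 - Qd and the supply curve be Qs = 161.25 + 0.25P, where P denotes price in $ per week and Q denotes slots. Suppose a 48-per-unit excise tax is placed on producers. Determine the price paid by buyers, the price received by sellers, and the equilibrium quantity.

Inverting to quantity form: Qd = 505 - P.
Producers keep P_s = P_b - 48 per unit, so supply in terms of the buyer price is Qs = 149.25 + 0.25P_b.
Set Qd = Qs: 505 - P_b = 149.25 + 0.25P_b, so 355.75 = 1.25P_b and P_b = 284.6.
Then P_s = 284.6 - 48 = 236.6 and Q = 505 - 284.6 = 220.4.

P_b = 284.6, P_s = 236.6, Q = 220.4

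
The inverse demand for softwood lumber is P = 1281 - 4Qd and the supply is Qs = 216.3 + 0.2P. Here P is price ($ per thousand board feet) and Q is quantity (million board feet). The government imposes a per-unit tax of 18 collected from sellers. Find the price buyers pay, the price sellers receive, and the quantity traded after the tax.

Rewriting in direct form: Qd = 320.25 - 0.25P.
With a tax of 18 on sellers, they supply based on the net price P_s = P_b - 18, so Qs = 212.7 + 0.2P_b.
Equate demand and the shifted supply: 320.25 - 0.25P_b = 212.7 + 0.2P_b, giving 0.45P_b = 107.55, so P_b = 239.
So P_s = 221 and the quantity traded is Q = 320.25 - 0.25(239) = 260.5.

P_b = 239, P_s = 221, Q = 260.5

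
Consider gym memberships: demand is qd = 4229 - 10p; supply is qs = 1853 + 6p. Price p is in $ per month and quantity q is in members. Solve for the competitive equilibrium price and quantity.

p* = 148.5, q* = 2744

Equating demand and supply, 4229 - 10p = 1853 + 6p gives 16p = 2376, so p* = 148.5.
Then q* = 4229 - 10(148.5) = 2744.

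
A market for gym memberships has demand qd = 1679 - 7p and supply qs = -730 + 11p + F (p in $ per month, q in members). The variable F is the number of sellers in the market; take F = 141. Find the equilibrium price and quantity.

p* = 126, q* = 797

With F = 141, supply is qs = -589 + 11p.
Equating demand and supply, 1679 - 7p = -589 + 11p gives 18p = 2268, so p* = 126.
Then q* = 1679 - 7(126) = 797.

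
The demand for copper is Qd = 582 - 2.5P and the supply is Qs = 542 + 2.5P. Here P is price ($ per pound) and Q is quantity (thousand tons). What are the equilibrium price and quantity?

At equilibrium Qd = Qs, so 582 - 2.5P = 542 + 2.5P; collecting terms, 40 = 5P and P* = 8.
Then Q* = 582 - 2.5(8) = 562.

P* = 8, Q* = 562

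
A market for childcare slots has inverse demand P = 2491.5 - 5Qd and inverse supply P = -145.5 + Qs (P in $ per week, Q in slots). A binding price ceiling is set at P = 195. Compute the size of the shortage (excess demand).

In direct form, Qd = 498.3 - 0.2P and Qs = 145.5 + P.
At P = 195: Qd = 459.3 and Qs = 340.5.
Shortage = Qd - Qs = 459.3 - 340.5 = 118.8.

Shortage = 118.8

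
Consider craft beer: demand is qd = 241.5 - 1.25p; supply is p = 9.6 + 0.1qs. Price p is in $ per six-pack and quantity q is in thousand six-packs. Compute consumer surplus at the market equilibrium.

Inverting to quantity form: qs = -96 + 10p.
Set qd = qs: 241.5 - 1.25p = -96 + 10p, so 337.5 = 11.25p and p* = 30.
From the demand curve, q* = 241.5 - 1.25(30) = 204.
Demand choke price (qd = 0): p = 241.5/1.25 = 193.2. Consumer surplus = ½ × (193.2 - 30) × 204 = 16646.4.

Consumer surplus = 16646.4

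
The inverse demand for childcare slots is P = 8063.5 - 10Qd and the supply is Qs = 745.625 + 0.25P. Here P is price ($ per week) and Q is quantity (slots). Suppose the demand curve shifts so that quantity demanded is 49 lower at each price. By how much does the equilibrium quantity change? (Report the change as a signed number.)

Solving each curve for Q: Qd = 806.35 - 0.1P.
Equating demand and supply, 806.35 - 0.1P = 745.625 + 0.25P gives 0.35P = 60.725, so P* = 173.5.
Then Q* = 806.35 - 0.1(173.5) = 789.
After the shift, demand is Qd = 757.35 - 0.1P.
The new intersection has 11.725 = 0.35P, i.e. P = 33.5, Q = 754.
ΔQ = 754 - 789 = -35.

ΔQ = -35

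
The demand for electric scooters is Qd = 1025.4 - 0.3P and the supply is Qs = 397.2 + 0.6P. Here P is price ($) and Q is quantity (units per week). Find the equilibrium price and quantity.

At equilibrium Qd = Qs, so 1025.4 - 0.3P = 397.2 + 0.6P; collecting terms, 628.2 = 0.9P and P* = 698.
Then Q* = 1025.4 - 0.3(698) = 816.

P* = 698, Q* = 816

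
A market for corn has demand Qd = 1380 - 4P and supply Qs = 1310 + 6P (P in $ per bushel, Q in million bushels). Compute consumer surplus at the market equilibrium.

Equating demand and supply, 1380 - 4P = 1310 + 6P gives 10P = 70, so P* = 7.
Substitute back: Q* = 1380 - 4(7) = 1352.
Demand choke price (Qd = 0): P = 1380/4 = 345. Consumer surplus = ½ × (345 - 7) × 1352 = 228488.

Consumer surplus = 228488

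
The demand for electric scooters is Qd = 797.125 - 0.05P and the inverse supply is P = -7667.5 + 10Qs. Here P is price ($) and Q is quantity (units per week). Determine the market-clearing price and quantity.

P* = 202.5, Q* = 787

Rewriting in direct form: Qs = 766.75 + 0.1P.
Equating demand and supply, 797.125 - 0.05P = 766.75 + 0.1P gives 0.15P = 30.375, so P* = 202.5.
Then Q* = 797.125 - 0.05(202.5) = 787.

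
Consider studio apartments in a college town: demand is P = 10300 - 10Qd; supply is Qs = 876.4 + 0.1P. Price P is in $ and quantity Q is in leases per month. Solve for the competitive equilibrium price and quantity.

P* = 768, Q* = 953.2

Solving each curve for Q: Qd = 1030 - 0.1P.
Set Qd = Qs: 1030 - 0.1P = 876.4 + 0.1P, so 153.6 = 0.2P and P* = 768.
Then Q* = 1030 - 0.1(768) = 953.2.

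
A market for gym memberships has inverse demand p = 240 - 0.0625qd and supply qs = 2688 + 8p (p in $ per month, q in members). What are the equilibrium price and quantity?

Rewriting in direct form: qd = 3840 - 16p.
At equilibrium qd = qs, so 3840 - 16p = 2688 + 8p; collecting terms, 1152 = 24p and p* = 48.
From the demand curve, q* = 3840 - 16(48) = 3072.

p* = 48, q* = 3072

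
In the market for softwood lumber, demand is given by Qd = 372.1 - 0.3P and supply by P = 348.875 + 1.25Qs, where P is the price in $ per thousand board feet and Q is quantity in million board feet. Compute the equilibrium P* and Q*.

Solving each curve for Q: Qs = -279.1 + 0.8P.
At equilibrium Qd = Qs, so 372.1 - 0.3P = -279.1 + 0.8P; collecting terms, 651.2 = 1.1P and P* = 592.
Substitute back: Q* = 372.1 - 0.3(592) = 194.5.

P* = 592, Q* = 194.5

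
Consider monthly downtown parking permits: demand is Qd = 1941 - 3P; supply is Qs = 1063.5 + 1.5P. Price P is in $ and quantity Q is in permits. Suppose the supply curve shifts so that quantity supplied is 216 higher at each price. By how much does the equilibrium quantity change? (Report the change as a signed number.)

The market clears where 1941 - 3P = 1063.5 + 1.5P. Rearranging, 4.5P = 877.5, hence P* = 195.
Substitute back: Q* = 1941 - 3(195) = 1356.
After the shift, supply is Qs = 1279.5 + 1.5P.
New equilibrium: 661.5 = 4.5P, so P = 147 and Q = 1500.
ΔQ = 1500 - 1356 = 144.

ΔQ = 144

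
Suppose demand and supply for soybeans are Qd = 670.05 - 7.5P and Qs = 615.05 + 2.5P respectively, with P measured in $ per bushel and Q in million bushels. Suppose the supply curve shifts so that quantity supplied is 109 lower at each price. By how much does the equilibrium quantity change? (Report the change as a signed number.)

Equating demand and supply, 670.05 - 7.5P = 615.05 + 2.5P gives 10P = 55, so P* = 5.5.
Then Q* = 670.05 - 7.5(5.5) = 628.8.
After the shift, supply is Qs = 506.05 + 2.5P.
The new intersection has 164 = 10P, i.e. P = 16.4, Q = 547.05.
ΔQ = 547.05 - 628.8 = -81.75.

ΔQ = -81.75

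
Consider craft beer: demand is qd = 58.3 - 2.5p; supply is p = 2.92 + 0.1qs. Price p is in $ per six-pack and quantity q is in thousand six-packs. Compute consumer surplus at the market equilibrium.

Inverting to quantity form: qs = -29.2 + 10p.
Equating demand and supply, 58.3 - 2.5p = -29.2 + 10p gives 12.5p = 87.5, so p* = 7.
Substitute back: q* = 58.3 - 2.5(7) = 40.8.
Demand choke price (qd = 0): p = 58.3/2.5 = 23.32. Consumer surplus = ½ × (23.32 - 7) × 40.8 = 332.928.

Consumer surplus = 332.928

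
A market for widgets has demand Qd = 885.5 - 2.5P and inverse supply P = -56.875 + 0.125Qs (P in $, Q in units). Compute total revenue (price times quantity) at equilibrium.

Inverting to quantity form: Qs = 455 + 8P.
At equilibrium Qd = Qs, so 885.5 - 2.5P = 455 + 8P; collecting terms, 430.5 = 10.5P and P* = 41.
From the demand curve, Q* = 885.5 - 2.5(41) = 783.
Total revenue = P* × Q* = 41 × 783 = 32103.

Total revenue = 32103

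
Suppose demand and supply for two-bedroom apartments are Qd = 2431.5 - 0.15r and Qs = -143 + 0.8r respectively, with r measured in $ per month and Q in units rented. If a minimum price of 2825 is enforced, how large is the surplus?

With r fixed at 2825, quantity demanded is 2007.75 and quantity supplied is 2117.
Surplus = Qs - Qd = 2117 - 2007.75 = 109.25.

Surplus = 109.25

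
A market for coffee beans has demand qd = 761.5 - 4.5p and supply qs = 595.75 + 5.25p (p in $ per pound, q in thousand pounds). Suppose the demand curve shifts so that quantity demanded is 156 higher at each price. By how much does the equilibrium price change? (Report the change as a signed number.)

Δp = 16

Set qd = qs: 761.5 - 4.5p = 595.75 + 5.25p, so 165.75 = 9.75p and p* = 17.
Then q* = 761.5 - 4.5(17) = 685.
After the shift, demand is qd = 917.5 - 4.5p.
The new intersection has 321.75 = 9.75p, i.e. p = 33, q = 769.
Δp = 33 - 17 = 16.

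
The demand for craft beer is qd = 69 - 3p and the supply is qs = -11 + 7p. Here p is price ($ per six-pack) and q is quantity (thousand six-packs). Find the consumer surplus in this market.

Consumer surplus = 337.5

Set qd = qs: 69 - 3p = -11 + 7p, so 80 = 10p and p* = 8.
Substitute back: q* = 69 - 3(8) = 45.
Demand choke price (qd = 0): p = 69/3 = 23. Consumer surplus = ½ × (23 - 8) × 45 = 337.5.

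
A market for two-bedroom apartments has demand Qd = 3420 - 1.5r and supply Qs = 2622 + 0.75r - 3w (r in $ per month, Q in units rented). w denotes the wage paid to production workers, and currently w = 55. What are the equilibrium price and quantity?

With w = 55, supply is Qs = 2457 + 0.75r.
Set Qd = Qs: 3420 - 1.5r = 2457 + 0.75r, so 963 = 2.25r and r* = 428.
Then Q* = 3420 - 1.5(428) = 2778.

r* = 428, Q* = 2778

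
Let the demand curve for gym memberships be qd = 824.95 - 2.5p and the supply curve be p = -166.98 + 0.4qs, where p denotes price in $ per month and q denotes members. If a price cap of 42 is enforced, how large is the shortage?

Solving each curve for q: qs = 417.45 + 2.5p.
At p = 42: qd = 719.95 and qs = 522.45.
Shortage = qd - qs = 719.95 - 522.45 = 197.5.

Shortage = 197.5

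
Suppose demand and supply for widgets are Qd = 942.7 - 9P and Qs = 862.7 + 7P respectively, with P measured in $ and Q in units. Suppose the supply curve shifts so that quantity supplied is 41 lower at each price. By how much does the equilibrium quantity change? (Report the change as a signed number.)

At equilibrium Qd = Qs, so 942.7 - 9P = 862.7 + 7P; collecting terms, 80 = 16P and P* = 5.
Then Q* = 942.7 - 9(5) = 897.7.
After the shift, supply is Qs = 821.7 + 7P.
The new intersection has 121 = 16P, i.e. P = 7.5625, Q = 874.6375.
ΔQ = 874.6375 - 897.7 = -23.0625.

ΔQ = -23.0625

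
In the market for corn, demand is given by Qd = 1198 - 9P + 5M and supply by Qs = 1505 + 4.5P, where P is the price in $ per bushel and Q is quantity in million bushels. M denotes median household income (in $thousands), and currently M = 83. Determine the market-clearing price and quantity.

P* = 8, Q* = 1541

With M = 83, demand is Qd = 1613 - 9P.
Set Qd = Qs: 1613 - 9P = 1505 + 4.5P, so 108 = 13.5P and P* = 8.
Substitute back: Q* = 1613 - 9(8) = 1541.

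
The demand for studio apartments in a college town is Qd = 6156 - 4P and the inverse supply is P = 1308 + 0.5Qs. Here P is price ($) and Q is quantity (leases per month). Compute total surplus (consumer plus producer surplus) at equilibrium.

Total surplus = 35574

Solving each curve for Q: Qs = -2616 + 2P.
Set Qd = Qs: 6156 - 4P = -2616 + 2P, so 8772 = 6P and P* = 1462.
Plugging P* into demand: Q* = 6156 - 4(1462) = 308.
Demand choke price = 1539; supply choke price = 1308. CS = ½(1539 - 1462)(308) = 11858; PS = ½(1462 - 1308)(308) = 23716. Total surplus = 35574.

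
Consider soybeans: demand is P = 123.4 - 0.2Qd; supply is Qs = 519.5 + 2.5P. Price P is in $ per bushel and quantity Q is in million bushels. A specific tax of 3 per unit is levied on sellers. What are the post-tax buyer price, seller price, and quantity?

Solving each curve for Q: Qd = 617 - 5P.
The tax drives a wedge P_b - P_s = 3. Substituting P_s = P_b - 3 into supply: Qs = 512 + 2.5P_b.
Equate demand and the shifted supply: 617 - 5P_b = 512 + 2.5P_b, giving 7.5P_b = 105, so P_b = 14.
So P_s = 11 and the quantity traded is Q = 617 - 5(14) = 547.

P_b = 14, P_s = 11, Q = 547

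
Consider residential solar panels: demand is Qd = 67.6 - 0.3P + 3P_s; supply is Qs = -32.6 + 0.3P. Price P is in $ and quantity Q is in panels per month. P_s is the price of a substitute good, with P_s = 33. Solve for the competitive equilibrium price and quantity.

P* = 332, Q* = 67

With P_s = 33, demand is Qd = 166.6 - 0.3P.
The market clears where 166.6 - 0.3P = -32.6 + 0.3P. Rearranging, 0.6P = 199.2, hence P* = 332.
Substitute back: Q* = 166.6 - 0.3(332) = 67.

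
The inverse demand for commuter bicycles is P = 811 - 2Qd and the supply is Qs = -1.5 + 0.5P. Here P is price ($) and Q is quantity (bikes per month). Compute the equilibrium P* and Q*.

Rewriting in direct form: Qd = 405.5 - 0.5P.
At equilibrium Qd = Qs, so 405.5 - 0.5P = -1.5 + 0.5P; collecting terms, 407 = P and P* = 407.
Then Q* = 405.5 - 0.5(407) = 202.

P* = 407, Q* = 202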